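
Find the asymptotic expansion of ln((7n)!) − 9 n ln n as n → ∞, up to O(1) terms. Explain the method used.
ln((7n)!) − 9 n ln n = −2 n ln n + 7(ln 7 − 1) n + (1/2) ln(2π·7n) + O(1/n)

Stirling: ln((7n)!) = 7n ln(7n) − 7n + (1/2) ln(2π·7n) + O(1/n).
Expand 7n ln(7n) = 7n (ln n + ln 7) = 7n ln n + 7n ln 7.
Subtract 9n ln n: leading term is (7 − 9) n ln n = −2 n ln n. The next term is 7n ln 7 − 7n = 7(ln 7 − 1) n. Then the (1/2) ln(2π·7n) correction.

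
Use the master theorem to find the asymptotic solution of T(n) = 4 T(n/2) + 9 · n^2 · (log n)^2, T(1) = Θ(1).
T(n) = Θ(n^2 · (log n)^3)

Here log_2 4 = 2 and f(n) = 9 · n^2 · (log n)^2 = Θ(n^(log_2 4) · (log n)^2). This is the extended Case 2 of the master theorem (f matches the critical exponent up to log factors), giving T(n) = Θ(n^(log_2 4) · (log n)^(2+1)) = Θ(n^2 · (log n)^3).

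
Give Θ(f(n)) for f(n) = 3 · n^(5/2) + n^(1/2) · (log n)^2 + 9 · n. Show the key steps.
f(n) ∈ Θ(n^(5/2))

Compare the terms by growth order. For large n, n^a · (log n)^b dominates n^a' · (log n)^b' iff a > a', or (a = a' and b > b'). Ranking the 3 terms shows the dominant one is 3 · n^(5/2). Hence f(n) ∈ Θ(n^(5/2)).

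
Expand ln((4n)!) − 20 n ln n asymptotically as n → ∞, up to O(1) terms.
ln((4n)!) − 20 n ln n = −16 n ln n + 4(ln 4 − 1) n + (1/2) ln(2π·4n) + O(1/n)

Stirling: ln((4n)!) = 4n ln(4n) − 4n + (1/2) ln(2π·4n) + O(1/n).
Expand 4n ln(4n) = 4n (ln n + ln 4) = 4n ln n + 4n ln 4.
Subtract 20n ln n: leading term is (4 − 20) n ln n = −16 n ln n. The next term is 4n ln 4 − 4n = 4(ln 4 − 1) n. Then the (1/2) ln(2π·4n) correction.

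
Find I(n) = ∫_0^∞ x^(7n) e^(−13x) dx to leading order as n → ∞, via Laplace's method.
I(n) ~ (sqrt(2π·7n) / 13) · (7n/(13e))^(7n)

Write the integrand as exp(7n ln x − 13x) and set f(x) = 7n ln x − 13x. Then f'(x) = 7n/x − 13 = 0 at x* = 7n/13, and f''(x*) = −7n/x*^2 = −13^2/(7n). Laplace's method (interior maximum) gives
  I(n) ~ e^(f(x*)) · sqrt(2π / |f''(x*)|)
        = exp(7n ln(7n/13) − 7n) · sqrt(2π · 7n / 13^2)
        = (7n/13)^(7n) e^(−7n) · sqrt(2π·7n) / 13
        = (sqrt(2π·7n) / 13) · (7n/(13e))^(7n).
This matches Γ(7n+1)/13^(7n+1) with Stirling applied to Γ.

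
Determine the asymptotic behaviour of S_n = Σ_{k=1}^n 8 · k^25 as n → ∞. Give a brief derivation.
S_n ~ 4 · n^26 / 13

By integral comparison (Euler-Maclaurin), Σ_{k=1}^n 8 · k^25 = 8 · ∫_0^n x^25 dx + O(n^25) = 8 · n^26/26 = 4 · n^26 / 13 + O(n^25). (Equivalently, Faulhaber's formula gives the same leading term.)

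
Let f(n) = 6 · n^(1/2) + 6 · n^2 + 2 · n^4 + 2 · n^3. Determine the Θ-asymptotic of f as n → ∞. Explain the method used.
f(n) ∈ Θ(n^4)

Compare the terms by growth order. For large n, n^a · (log n)^b dominates n^a' · (log n)^b' iff a > a', or (a = a' and b > b'). Ranking the 4 terms shows the dominant one is 2 · n^4. Hence f(n) ∈ Θ(n^4).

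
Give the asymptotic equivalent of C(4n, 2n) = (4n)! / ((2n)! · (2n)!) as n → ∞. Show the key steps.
C(4n, 2n) ~ (4)^(2n) · sqrt(1/(π·2n))

Write N = 2n. Apply Stirling to each factorial:
  (2N)! ~ sqrt(2π·2N) · (2N/e)^(2N),
  N! ~ sqrt(2π N) · (N/e)^N,
  (1N)! ~ sqrt(2π·1N) · (1N/e)^(1N).
The exponential factors combine to (2N)^(2N) / (N^N · (1N)^(1N)) = 2^(2N)/1^(1N) = (2^2/1^1)^N = (4)^N.
The square-root prefactors combine to sqrt(2π·2N) / (sqrt(2π N)·sqrt(2π·1N)) = sqrt(2 / (2π·1·N)) = sqrt(1/(π·2n)).
Substituting N = 2n: C(4n, 2n) ~ (4)^(2n) · sqrt(1/(π·2n)).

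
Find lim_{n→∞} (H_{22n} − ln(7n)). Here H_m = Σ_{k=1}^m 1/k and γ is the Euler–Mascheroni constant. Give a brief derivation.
lim = ln(22/7) + γ

By Euler-Maclaurin, H_m = ln m + γ + O(1/m). So
  H_{22n} − ln(7n) = ln(22n) + γ − ln(7n) + O(1/n)
                       = ln(22/7) + γ + O(1/n).
Hence the limit is ln(22/7) + γ.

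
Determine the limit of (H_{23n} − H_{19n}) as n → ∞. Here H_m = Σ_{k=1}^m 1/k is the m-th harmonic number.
lim = ln(23/19)

Euler-Maclaurin gives H_m = ln m + γ + 1/(2m) + O(1/m^2). The γ and O(1/m) terms cancel in the difference:
  H_{23n} − H_{19n} = ln(23n) − ln(19n) + O(1/n) = ln(23/19) + O(1/n).
Hence the limit is ln(23/19).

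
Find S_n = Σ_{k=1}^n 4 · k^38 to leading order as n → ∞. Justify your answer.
S_n ~ 4 · n^39 / 39

By integral comparison (Euler-Maclaurin), Σ_{k=1}^n 4 · k^38 = 4 · ∫_0^n x^38 dx + O(n^38) = 4 · n^39/39 + O(n^38). (Equivalently, Faulhaber's formula gives the same leading term.)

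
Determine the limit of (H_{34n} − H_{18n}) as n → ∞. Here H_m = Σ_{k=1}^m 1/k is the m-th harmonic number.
lim = ln(34/18) = ln(17/9)

Euler-Maclaurin gives H_m = ln m + γ + 1/(2m) + O(1/m^2). The γ and O(1/m) terms cancel in the difference:
  H_{34n} − H_{18n} = ln(34n) − ln(18n) + O(1/n) = ln(34/18) + O(1/n).
Hence the limit is ln(34/18) = ln(17/9).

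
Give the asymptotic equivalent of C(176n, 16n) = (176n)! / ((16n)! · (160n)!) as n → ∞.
C(176n, 16n) ~ (285311670611/10000000000)^(16n) · sqrt(11/(20π·16n))

Write N = 16n. Apply Stirling to each factorial:
  (11N)! ~ sqrt(2π·11N) · (11N/e)^(11N),
  N! ~ sqrt(2π N) · (N/e)^N,
  (10N)! ~ sqrt(2π·10N) · (10N/e)^(10N).
The exponential factors combine to (11N)^(11N) / (N^N · (10N)^(10N)) = 11^(11N)/10^(10N) = (11^11/10^10)^N = (285311670611/10000000000)^N.
The square-root prefactors combine to sqrt(2π·11N) / (sqrt(2π N)·sqrt(2π·10N)) = sqrt(11 / (2π·10·N)) = sqrt(11/(20π·16n)).
Substituting N = 16n: C(176n, 16n) ~ (285311670611/10000000000)^(16n) · sqrt(11/(20π·16n)).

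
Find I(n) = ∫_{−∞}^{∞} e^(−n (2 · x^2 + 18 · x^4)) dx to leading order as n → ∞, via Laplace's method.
I(n) ~ sqrt(π/(2n))

φ(x) = 2 · x^2 + 18 · x^4 has its unique global minimum at x* = 0 (since φ'(x) = 4x + 72x^3 = 0 only at x = 0 for real x with both coefficients positive, and φ → ∞ as |x| → ∞). At x* = 0, φ(0) = 0 and φ''(0) = 4. Laplace's method then gives
  I(n) ~ sqrt(2π / (n · φ''(0))) · e^(−n φ(0)) = sqrt(2π / (4n)) = sqrt(π/(2n)).
The 18 · x^4 term contributes only at subleading order (an O(1/n) relative correction).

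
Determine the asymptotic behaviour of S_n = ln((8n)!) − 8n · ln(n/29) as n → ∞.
S_n ~ 8n · (ln 232 − 1) + O(ln n)

Stirling: ln((8n)!) = 8n ln(8n) − 8n + O(ln n).
  S_n = 8n ln(8n) − 8n − 8n ln(n/29) + O(ln n)
      = 8n ln(8n) − 8n ln n + 8n ln 29 − 8n + O(ln n)
      = 8n ln 8 + 8n ln 29 − 8n + O(ln n)
      = 8n (ln 232 − 1) + O(ln n).
Numerically ln(232) − 1 ≈ 4.4467.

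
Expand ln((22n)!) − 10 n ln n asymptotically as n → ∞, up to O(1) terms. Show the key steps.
ln((22n)!) − 10 n ln n = 12 n ln n + 22(ln 22 − 1) n + (1/2) ln(2π·22n) + O(1/n)

Stirling: ln((22n)!) = 22n ln(22n) − 22n + (1/2) ln(2π·22n) + O(1/n).
Expand 22n ln(22n) = 22n (ln n + ln 22) = 22n ln n + 22n ln 22.
Subtract 10n ln n: leading term is (22 − 10) n ln n = 12 n ln n. The next term is 22n ln 22 − 22n = 22(ln 22 − 1) n. Then the (1/2) ln(2π·22n) correction.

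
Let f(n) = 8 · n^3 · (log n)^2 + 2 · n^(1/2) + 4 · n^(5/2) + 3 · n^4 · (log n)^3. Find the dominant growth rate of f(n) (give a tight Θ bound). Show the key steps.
f(n) ∈ Θ(n^4 · (log n)^3)

Compare the terms by growth order. For large n, n^a · (log n)^b dominates n^a' · (log n)^b' iff a > a', or (a = a' and b > b'). Ranking the 4 terms shows the dominant one is 3 · n^4 · (log n)^3. Hence f(n) ∈ Θ(n^4 · (log n)^3).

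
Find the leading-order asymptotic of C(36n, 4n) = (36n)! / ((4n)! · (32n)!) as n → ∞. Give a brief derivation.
C(36n, 4n) ~ (387420489/16777216)^(4n) · sqrt(9/(16π·4n))

Write N = 4n. Apply Stirling to each factorial:
  (9N)! ~ sqrt(2π·9N) · (9N/e)^(9N),
  N! ~ sqrt(2π N) · (N/e)^N,
  (8N)! ~ sqrt(2π·8N) · (8N/e)^(8N).
The exponential factors combine to (9N)^(9N) / (N^N · (8N)^(8N)) = 9^(9N)/8^(8N) = (9^9/8^8)^N = (387420489/16777216)^N.
The square-root prefactors combine to sqrt(2π·9N) / (sqrt(2π N)·sqrt(2π·8N)) = sqrt(9 / (2π·8·N)) = sqrt(9/(16π·4n)).
Substituting N = 4n: C(36n, 4n) ~ (387420489/16777216)^(4n) · sqrt(9/(16π·4n)).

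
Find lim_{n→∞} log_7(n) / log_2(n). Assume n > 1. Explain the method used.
lim = ln(2) / ln(7) = log_7(2)

Change of base: log_7(n) = ln n / ln 7 and log_2(n) = ln n / ln 2. The ratio is (ln n / ln 7) · (ln 2 / ln n) = ln 2 / ln 7, a constant independent of n. So the limit is ln 2 / ln 7 = log_7(2).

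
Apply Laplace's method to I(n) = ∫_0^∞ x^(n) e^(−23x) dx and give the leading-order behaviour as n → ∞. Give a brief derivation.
I(n) ~ (sqrt(2π·n) / 23) · (n/(23e))^(n)

Write the integrand as exp(n ln x − 23x) and set f(x) = n ln x − 23x. Then f'(x) = n/x − 23 = 0 at x* = n/23, and f''(x*) = −n/x*^2 = −23^2/(n). Laplace's method (interior maximum) gives
  I(n) ~ e^(f(x*)) · sqrt(2π / |f''(x*)|)
        = exp(n ln(n/23) − n) · sqrt(2π · n / 23^2)
        = (n/23)^(n) e^(−n) · sqrt(2π·n) / 23
        = (sqrt(2π·n) / 23) · (n/(23e))^(n).
This matches Γ(n+1)/23^(n+1) with Stirling applied to Γ.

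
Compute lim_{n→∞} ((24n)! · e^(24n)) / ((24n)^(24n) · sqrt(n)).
lim = sqrt(2π·24)

Stirling: (24n)! ~ sqrt(2π·24n) · (24n/e)^(24n). Hence
  (24n)! · e^(24n) / (24n)^(24n) ~ sqrt(2π·24n).
Dividing by sqrt(n): sqrt(2π·24n) / sqrt(n) = sqrt(2π·24) · n^((1−1)/2), so the limit is sqrt(2π·24).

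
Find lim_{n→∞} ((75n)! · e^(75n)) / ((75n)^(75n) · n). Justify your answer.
lim = 0

Stirling: (75n)! ~ sqrt(2π·75n) · (75n/e)^(75n). Hence
  (75n)! · e^(75n) / (75n)^(75n) ~ sqrt(2π·75n).
Dividing by n: sqrt(2π·75n) / n = sqrt(2π·75) · n^((1−2)/2), so the expression behaves like sqrt(2π·75) · n^((1−2)/2) → 0.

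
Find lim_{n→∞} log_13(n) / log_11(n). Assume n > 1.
lim = ln(11) / ln(13) = log_13(11)

Change of base: log_13(n) = ln n / ln 13 and log_11(n) = ln n / ln 11. The ratio is (ln n / ln 13) · (ln 11 / ln n) = ln 11 / ln 13, a constant independent of n. So the limit is ln 11 / ln 13 = log_13(11).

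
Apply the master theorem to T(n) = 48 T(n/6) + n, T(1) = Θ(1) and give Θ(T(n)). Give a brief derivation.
T(n) = Θ(n^(log_6 48))

Master theorem: compare f(n) = n to n^(log_6 48) where log_6 48 ≈ 2.161. Since 1 < log_6 48, we have f(n) = O(n^(log_6 48 − ε)) for some ε > 0 — Case 1. Hence T(n) = Θ(n^(log_6 48)).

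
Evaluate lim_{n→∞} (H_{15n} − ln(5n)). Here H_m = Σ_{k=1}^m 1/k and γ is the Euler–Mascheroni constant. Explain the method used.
lim = ln 3 + γ

By Euler-Maclaurin, H_m = ln m + γ + O(1/m). So
  H_{15n} − ln(5n) = ln(15n) + γ − ln(5n) + O(1/n)
                       = ln(15/5) + γ + O(1/n).
Hence the limit is ln(15/5) + γ (= ln 3).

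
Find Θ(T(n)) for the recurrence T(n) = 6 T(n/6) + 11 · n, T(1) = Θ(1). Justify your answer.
T(n) = Θ(n log n)

log_6 6 = 1, and f(n) = 11 · n = Θ(n^(log_6 6)). This is Case 2 of the master theorem: T(n) = Θ(f(n) · log n) = Θ(n log n).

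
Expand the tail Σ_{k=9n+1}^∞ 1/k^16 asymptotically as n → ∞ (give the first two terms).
Σ_{k>9n} 1/k^16 = 1/(15 · (9n)^15) − 1/(2 · (9n)^16) + O(1/(9n)^17)

Compare to the integral: ∫_{9n}^∞ x^(−16) dx = [−x^(−15)/15]_{9n}^∞ = 1/((16−1)·(9n)^15). The Euler-Maclaurin correction adds −f(9n)/2 = −1/(2·(9n)^16). Euler-Maclaurin then gives
  Σ_{k>9n} 1/k^16 = ∫_{9n}^∞ dx/x^16 − 1/(2·(9n)^16) + O(1/(9n)^17).
(Equivalently this is ζ(16) − Σ_{k≤9n} 1/k^16.)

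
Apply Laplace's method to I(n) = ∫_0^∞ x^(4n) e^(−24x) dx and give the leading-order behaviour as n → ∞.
I(n) ~ (sqrt(2π·4n) / 24) · (4n/(24e))^(4n)

Write the integrand as exp(4n ln x − 24x) and set f(x) = 4n ln x − 24x. Then f'(x) = 4n/x − 24 = 0 at x* = 4n/24, and f''(x*) = −4n/x*^2 = −24^2/(4n). Laplace's method (interior maximum) gives
  I(n) ~ e^(f(x*)) · sqrt(2π / |f''(x*)|)
        = exp(4n ln(4n/24) − 4n) · sqrt(2π · 4n / 24^2)
        = (4n/24)^(4n) e^(−4n) · sqrt(2π·4n) / 24
        = (sqrt(2π·4n) / 24) · (4n/(24e))^(4n).
This matches Γ(4n+1)/24^(4n+1) with Stirling applied to Γ.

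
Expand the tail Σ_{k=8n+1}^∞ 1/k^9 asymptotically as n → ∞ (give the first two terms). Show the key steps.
Σ_{k>8n} 1/k^9 = 1/(8 · (8n)^8) − 1/(2 · (8n)^9) + O(1/(8n)^10)

Compare to the integral: ∫_{8n}^∞ x^(−9) dx = [−x^(−8)/8]_{8n}^∞ = 1/((9−1)·(8n)^8). The Euler-Maclaurin correction adds −f(8n)/2 = −1/(2·(8n)^9). Euler-Maclaurin then gives
  Σ_{k>8n} 1/k^9 = ∫_{8n}^∞ dx/x^9 − 1/(2·(8n)^9) + O(1/(8n)^10).
(Equivalently this is ζ(9) − Σ_{k≤8n} 1/k^9.)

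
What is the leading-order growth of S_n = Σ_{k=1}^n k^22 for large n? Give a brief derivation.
S_n ~ n^23 / 23

By integral comparison (Euler-Maclaurin), Σ_{k=1}^n k^22 = ∫_0^n x^22 dx + O(n^22) = n^23/23 + O(n^22). (Equivalently, Faulhaber's formula gives the same leading term.)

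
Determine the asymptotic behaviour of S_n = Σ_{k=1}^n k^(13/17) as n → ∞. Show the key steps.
S_n ~ (17/30) · n^(30/17)

Integral comparison: Σ_{k=1}^n k^(13/17) = ∫_0^n x^(13/17) dx + O(n^(13/17)). The integral is n^(1 + 13/17) / (1 + 13/17) = n^((13+17)/17) / ((13+17)/17) = (17/30) · n^(30/17).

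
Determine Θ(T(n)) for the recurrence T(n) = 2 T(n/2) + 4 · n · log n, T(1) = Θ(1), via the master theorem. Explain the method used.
T(n) = Θ(n · (log n)^2)

Here log_2 2 = 1 and f(n) = 4 · n · log n = Θ(n^(log_2 2) · (log n)^1). This is the extended Case 2 of the master theorem (f matches the critical exponent up to log factors), giving T(n) = Θ(n^(log_2 2) · (log n)^(1+1)) = Θ(n · (log n)^2).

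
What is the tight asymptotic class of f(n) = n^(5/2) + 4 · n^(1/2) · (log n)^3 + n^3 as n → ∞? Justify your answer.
f(n) ∈ Θ(n^3)

Compare the terms by growth order. For large n, n^a · (log n)^b dominates n^a' · (log n)^b' iff a > a', or (a = a' and b > b'). Ranking the 3 terms shows the dominant one is n^3. Hence f(n) ∈ Θ(n^3).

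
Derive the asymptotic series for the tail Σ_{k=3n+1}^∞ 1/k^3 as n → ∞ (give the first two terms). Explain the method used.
Σ_{k>3n} 1/k^3 = 1/(2 · (3n)^2) − 1/(2 · (3n)^3) + O(1/(3n)^4)

Compare to the integral: ∫_{3n}^∞ x^(−3) dx = [−x^(−2)/2]_{3n}^∞ = 1/((3−1)·(3n)^2). The Euler-Maclaurin correction adds −f(3n)/2 = −1/(2·(3n)^3). Euler-Maclaurin then gives
  Σ_{k>3n} 1/k^3 = ∫_{3n}^∞ dx/x^3 − 1/(2·(3n)^3) + O(1/(3n)^4).
(Equivalently this is ζ(3) − Σ_{k≤3n} 1/k^3.)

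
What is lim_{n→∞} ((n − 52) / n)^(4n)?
lim = e^(−208)

Rewrite as (1 − 52/n)^(4n). By the standard limit (1 + x/n)^n → e^x, we have (1 − 52/n)^n → e^(−52), and raising to the 4th power gives e^(−208).
More precisely, ln[(1 − 52/n)^(4n)] = 4n · ln(1 − 52/n) = 4n · (-52/n + O(1/n^2)) = -208 + O(1/n) → -208.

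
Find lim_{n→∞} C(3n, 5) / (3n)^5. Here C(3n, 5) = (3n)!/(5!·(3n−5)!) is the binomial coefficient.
lim = 1/5! = 1/120

With N = 3n → ∞: C(N, 5) / N^5 = [N(N−1)…(N−4)] / (5! · N^5) = (1/5!) · 1 · (1 − 1/(3n)) · (1 − 2/(3n)) · (1 − 3/(3n)) · (1 − 4/(3n)). Each factor → 1 as N → ∞, so the limit is 1/5! = 1/120.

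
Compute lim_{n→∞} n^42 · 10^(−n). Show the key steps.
lim = 0

Exponentials with base > 1 dominate every fixed polynomial: for any fixed c, n^c / 10^n → 0 as n → ∞ (e.g. by the ratio test, or by writing 10^n = e^(n ln 10) and noting e^(n ln 10) / n^c → ∞). Hence n^42 · 10^(−n) = n^42 / 10^n → 0.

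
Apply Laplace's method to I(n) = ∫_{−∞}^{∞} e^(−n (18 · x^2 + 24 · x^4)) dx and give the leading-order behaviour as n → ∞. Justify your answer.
I(n) ~ sqrt(π/(18n))

φ(x) = 18 · x^2 + 24 · x^4 has its unique global minimum at x* = 0 (since φ'(x) = 36x + 96x^3 = 0 only at x = 0 for real x with both coefficients positive, and φ → ∞ as |x| → ∞). At x* = 0, φ(0) = 0 and φ''(0) = 36. Laplace's method then gives
  I(n) ~ sqrt(2π / (n · φ''(0))) · e^(−n φ(0)) = sqrt(2π / (36n)) = sqrt(π/(18n)).
The 24 · x^4 term contributes only at subleading order (an O(1/n) relative correction).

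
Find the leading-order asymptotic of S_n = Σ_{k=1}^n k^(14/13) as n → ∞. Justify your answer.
S_n ~ (13/27) · n^(27/13)

Integral comparison: Σ_{k=1}^n k^(14/13) = ∫_0^n x^(14/13) dx + O(n^(14/13)). The integral is n^(1 + 14/13) / (1 + 14/13) = n^((14+13)/13) / ((14+13)/13) = (13/27) · n^(27/13).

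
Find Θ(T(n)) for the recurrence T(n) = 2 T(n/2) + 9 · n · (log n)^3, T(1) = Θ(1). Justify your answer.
T(n) = Θ(n · (log n)^4)

Here log_2 2 = 1 and f(n) = 9 · n · (log n)^3 = Θ(n^(log_2 2) · (log n)^3). This is the extended Case 2 of the master theorem (f matches the critical exponent up to log factors), giving T(n) = Θ(n^(log_2 2) · (log n)^(3+1)) = Θ(n · (log n)^4).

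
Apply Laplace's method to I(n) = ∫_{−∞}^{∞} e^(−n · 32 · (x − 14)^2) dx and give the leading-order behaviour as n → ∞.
I(n) = sqrt(π/(32n))

Here φ(x) = 32 · (x − 14)^2 has its unique minimum at x* = 14 with φ(x*) = 0 and φ''(x*) = 64. Laplace's method gives
  I(n) ~ e^(−n φ(x*)) · sqrt(2π / (n · φ''(x*))) = sqrt(2π / (64n)) = sqrt(π/(32n)).
This is exact: substituting u = (x − 14)·sqrt(32n) gives I(n) = (1/sqrt(32n)) ∫_{−∞}^{∞} e^(−u^2) du = sqrt(π/(32n)).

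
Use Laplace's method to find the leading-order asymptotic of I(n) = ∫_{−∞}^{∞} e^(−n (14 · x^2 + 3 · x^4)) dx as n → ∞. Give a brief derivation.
I(n) ~ sqrt(π/(14n))

φ(x) = 14 · x^2 + 3 · x^4 has its unique global minimum at x* = 0 (since φ'(x) = 28x + 12x^3 = 0 only at x = 0 for real x with both coefficients positive, and φ → ∞ as |x| → ∞). At x* = 0, φ(0) = 0 and φ''(0) = 28. Laplace's method then gives
  I(n) ~ sqrt(2π / (n · φ''(0))) · e^(−n φ(0)) = sqrt(2π / (28n)) = sqrt(π/(14n)).
The 3 · x^4 term contributes only at subleading order (an O(1/n) relative correction).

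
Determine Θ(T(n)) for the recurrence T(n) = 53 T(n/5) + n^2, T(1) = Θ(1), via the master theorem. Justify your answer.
T(n) = Θ(n^(log_5 53))

Master theorem: compare f(n) = n^2 to n^(log_5 53) where log_5 53 ≈ 2.467. Since 2 < log_5 53, we have f(n) = O(n^(log_5 53 − ε)) for some ε > 0 — Case 1. Hence T(n) = Θ(n^(log_5 53)).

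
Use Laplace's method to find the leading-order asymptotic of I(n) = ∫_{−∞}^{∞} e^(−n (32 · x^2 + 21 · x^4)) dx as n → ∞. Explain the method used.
I(n) ~ sqrt(π/(32n))

φ(x) = 32 · x^2 + 21 · x^4 has its unique global minimum at x* = 0 (since φ'(x) = 64x + 84x^3 = 0 only at x = 0 for real x with both coefficients positive, and φ → ∞ as |x| → ∞). At x* = 0, φ(0) = 0 and φ''(0) = 64. Laplace's method then gives
  I(n) ~ sqrt(2π / (n · φ''(0))) · e^(−n φ(0)) = sqrt(2π / (64n)) = sqrt(π/(32n)).
The 21 · x^4 term contributes only at subleading order (an O(1/n) relative correction).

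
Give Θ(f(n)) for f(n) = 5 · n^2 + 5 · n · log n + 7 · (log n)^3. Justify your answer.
f(n) ∈ Θ(n^2)

Compare the terms by growth order. For large n, n^a · (log n)^b dominates n^a' · (log n)^b' iff a > a', or (a = a' and b > b'). Ranking the 3 terms shows the dominant one is 5 · n^2. Hence f(n) ∈ Θ(n^2).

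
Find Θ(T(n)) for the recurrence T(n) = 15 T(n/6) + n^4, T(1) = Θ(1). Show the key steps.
T(n) = Θ(n^4)

log_6 15 ≈ 1.511. f(n) = n^4 dominates n^(log_6 15) since 4 > 1.511, and the regularity condition a·f(n/b) = 15·(n/6)^4 = (15/1296)·n^4 ≤ c·f(n) holds with c = 15/1296 ≈ 0.0116 < 1. So this is Case 3: T(n) = Θ(f(n)) = Θ(n^4).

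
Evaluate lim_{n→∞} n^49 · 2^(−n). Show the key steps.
lim = 0

Exponentials with base > 1 dominate every fixed polynomial: for any fixed c, n^c / 2^n → 0 as n → ∞ (e.g. by the ratio test, or by writing 2^n = e^(n ln 2) and noting e^(n ln 2) / n^c → ∞). Hence n^49 · 2^(−n) = n^49 / 2^n → 0.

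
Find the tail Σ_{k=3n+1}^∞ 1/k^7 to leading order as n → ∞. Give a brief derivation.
Σ_{k>3n} 1/k^7 ~ 1/(6 · (3n)^6)

Compare to the integral: ∫_{3n}^∞ x^(−7) dx = [−x^(−6)/6]_{3n}^∞ = 1/((7−1)·(3n)^6). Euler-Maclaurin then gives
  Σ_{k>3n} 1/k^7 = ∫_{3n}^∞ dx/x^7 − 1/(2·(3n)^7) + O(1/(3n)^8).
(Equivalently this is ζ(7) − Σ_{k≤3n} 1/k^7.)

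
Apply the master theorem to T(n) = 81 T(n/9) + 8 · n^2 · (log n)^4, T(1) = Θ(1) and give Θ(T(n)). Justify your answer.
T(n) = Θ(n^2 · (log n)^5)

Here log_9 81 = 2 and f(n) = 8 · n^2 · (log n)^4 = Θ(n^(log_9 81) · (log n)^4). This is the extended Case 2 of the master theorem (f matches the critical exponent up to log factors), giving T(n) = Θ(n^(log_9 81) · (log n)^(4+1)) = Θ(n^2 · (log n)^5).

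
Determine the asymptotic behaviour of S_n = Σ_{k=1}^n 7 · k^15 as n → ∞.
S_n ~ 7 · n^16 / 16

By integral comparison (Euler-Maclaurin), Σ_{k=1}^n 7 · k^15 = 7 · ∫_0^n x^15 dx + O(n^15) = 7 · n^16/16 + O(n^15). (Equivalently, Faulhaber's formula gives the same leading term.)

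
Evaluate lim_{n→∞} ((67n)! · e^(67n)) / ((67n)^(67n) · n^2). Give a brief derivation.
lim = 0

Stirling: (67n)! ~ sqrt(2π·67n) · (67n/e)^(67n). Hence
  (67n)! · e^(67n) / (67n)^(67n) ~ sqrt(2π·67n).
Dividing by n^2: sqrt(2π·67n) / n^2 = sqrt(2π·67) · n^((1−4)/2), so the expression behaves like sqrt(2π·67) · n^((1−4)/2) → 0.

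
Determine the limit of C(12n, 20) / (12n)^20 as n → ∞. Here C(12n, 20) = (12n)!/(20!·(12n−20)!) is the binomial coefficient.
lim = 1/20! = 1/2432902008176640000

With N = 12n → ∞: C(N, 20) / N^20 = [N(N−1)…(N−19)] / (20! · N^20) = (1/20!) · 1 · (1 − 1/(12n)) · … · (1 − 19/(12n)). Each factor → 1 as N → ∞, so the limit is 1/20! = 1/2432902008176640000.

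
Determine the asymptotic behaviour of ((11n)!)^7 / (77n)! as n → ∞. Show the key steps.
((11n)!)^7/(77n)! ~ ((2π·11n)^(6/2) / sqrt(7)) · 7^(−7·11n)  →  0

Write N = 11n. Stirling: N! ~ sqrt(2π N)(N/e)^N and (7N)! ~ sqrt(2π·7N)·(7N/e)^(7N).
  (N!)^7/(7N)! ~ (2π N)^(7/2) (N/e)^(7N) / [sqrt(2π·7N) (7N/e)^(7N)]
     = (2π N)^(7/2) / sqrt(2π·7N) · (N/(7N))^(7N)
     = (2π N)^((7−1)/2) / sqrt(7) · 7^(−7N).
Since 7^7 > 1, the factor 7^(−7N) decays exponentially, so the ratio → 0. Substituting N = 11n gives the stated form.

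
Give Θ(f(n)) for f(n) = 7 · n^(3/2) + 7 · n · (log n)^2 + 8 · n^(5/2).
f(n) ∈ Θ(n^(5/2))

Compare the terms by growth order. For large n, n^a · (log n)^b dominates n^a' · (log n)^b' iff a > a', or (a = a' and b > b'). Ranking the 3 terms shows the dominant one is 8 · n^(5/2). Hence f(n) ∈ Θ(n^(5/2)).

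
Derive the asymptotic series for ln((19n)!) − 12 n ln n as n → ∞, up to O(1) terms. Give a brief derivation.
ln((19n)!) − 12 n ln n = 7 n ln n + 19(ln 19 − 1) n + (1/2) ln(2π·19n) + O(1/n)

Stirling: ln((19n)!) = 19n ln(19n) − 19n + (1/2) ln(2π·19n) + O(1/n).
Expand 19n ln(19n) = 19n (ln n + ln 19) = 19n ln n + 19n ln 19.
Subtract 12n ln n: leading term is (19 − 12) n ln n = 7 n ln n. The next term is 19n ln 19 − 19n = 19(ln 19 − 1) n. Then the (1/2) ln(2π·19n) correction.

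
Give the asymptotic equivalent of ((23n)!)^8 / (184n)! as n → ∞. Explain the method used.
((23n)!)^8/(184n)! ~ ((2π·23n)^(7/2) / sqrt(8)) · 8^(−8·23n)  →  0

Write N = 23n. Stirling: N! ~ sqrt(2π N)(N/e)^N and (8N)! ~ sqrt(2π·8N)·(8N/e)^(8N).
  (N!)^8/(8N)! ~ (2π N)^(8/2) (N/e)^(8N) / [sqrt(2π·8N) (8N/e)^(8N)]
     = (2π N)^(8/2) / sqrt(2π·8N) · (N/(8N))^(8N)
     = (2π N)^((8−1)/2) / sqrt(8) · 8^(−8N).
Since 8^8 > 1, the factor 8^(−8N) decays exponentially, so the ratio → 0. Substituting N = 23n gives the stated form.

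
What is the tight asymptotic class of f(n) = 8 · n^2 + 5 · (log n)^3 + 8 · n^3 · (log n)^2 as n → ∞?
f(n) ∈ Θ(n^3 · (log n)^2)

Compare the terms by growth order. For large n, n^a · (log n)^b dominates n^a' · (log n)^b' iff a > a', or (a = a' and b > b'). Ranking the 3 terms shows the dominant one is 8 · n^3 · (log n)^2. Hence f(n) ∈ Θ(n^3 · (log n)^2).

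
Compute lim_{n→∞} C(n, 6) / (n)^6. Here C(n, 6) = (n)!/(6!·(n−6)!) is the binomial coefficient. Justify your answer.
lim = 1/6! = 1/720

With N = n → ∞: C(N, 6) / N^6 = [N(N−1)…(N−5)] / (6! · N^6) = (1/6!) · 1 · (1 − 1/n) · … · (1 − 5/n). Each factor → 1 as N → ∞, so the limit is 1/6! = 1/720.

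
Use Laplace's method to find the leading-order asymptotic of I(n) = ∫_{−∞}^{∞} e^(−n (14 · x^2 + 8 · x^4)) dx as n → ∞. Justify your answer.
I(n) ~ sqrt(π/(14n))

φ(x) = 14 · x^2 + 8 · x^4 has its unique global minimum at x* = 0 (since φ'(x) = 28x + 32x^3 = 0 only at x = 0 for real x with both coefficients positive, and φ → ∞ as |x| → ∞). At x* = 0, φ(0) = 0 and φ''(0) = 28. Laplace's method then gives
  I(n) ~ sqrt(2π / (n · φ''(0))) · e^(−n φ(0)) = sqrt(2π / (28n)) = sqrt(π/(14n)).
The 8 · x^4 term contributes only at subleading order (an O(1/n) relative correction).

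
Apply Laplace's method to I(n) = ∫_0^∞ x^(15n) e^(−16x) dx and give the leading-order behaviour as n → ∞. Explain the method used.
I(n) ~ (sqrt(2π·15n) / 16) · (15n/(16e))^(15n)

Write the integrand as exp(15n ln x − 16x) and set f(x) = 15n ln x − 16x. Then f'(x) = 15n/x − 16 = 0 at x* = 15n/16, and f''(x*) = −15n/x*^2 = −16^2/(15n). Laplace's method (interior maximum) gives
  I(n) ~ e^(f(x*)) · sqrt(2π / |f''(x*)|)
        = exp(15n ln(15n/16) − 15n) · sqrt(2π · 15n / 16^2)
        = (15n/16)^(15n) e^(−15n) · sqrt(2π·15n) / 16
        = (sqrt(2π·15n) / 16) · (15n/(16e))^(15n).
This matches Γ(15n+1)/16^(15n+1) with Stirling applied to Γ.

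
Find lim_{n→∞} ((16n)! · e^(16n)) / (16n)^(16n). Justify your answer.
lim = ∞

Stirling: (16n)! ~ sqrt(2π·16n) · (16n/e)^(16n). Hence
  (16n)! · e^(16n) / (16n)^(16n) ~ sqrt(2π·16n) = sqrt(2π·16) · sqrt(n) → ∞.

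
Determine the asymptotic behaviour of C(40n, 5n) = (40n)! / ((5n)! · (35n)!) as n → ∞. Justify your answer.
C(40n, 5n) ~ (16777216/823543)^(5n) · sqrt(4/(7π·5n))

Write N = 5n. Apply Stirling to each factorial:
  (8N)! ~ sqrt(2π·8N) · (8N/e)^(8N),
  N! ~ sqrt(2π N) · (N/e)^N,
  (7N)! ~ sqrt(2π·7N) · (7N/e)^(7N).
The exponential factors combine to (8N)^(8N) / (N^N · (7N)^(7N)) = 8^(8N)/7^(7N) = (8^8/7^7)^N = (16777216/823543)^N.
The square-root prefactors combine to sqrt(2π·8N) / (sqrt(2π N)·sqrt(2π·7N)) = sqrt(8 / (2π·7·N)) = sqrt(4/(7π·5n)).
Substituting N = 5n: C(40n, 5n) ~ (16777216/823543)^(5n) · sqrt(4/(7π·5n)).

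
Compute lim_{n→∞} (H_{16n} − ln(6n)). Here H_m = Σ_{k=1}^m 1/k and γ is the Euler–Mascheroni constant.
lim = ln(8/3) + γ

By Euler-Maclaurin, H_m = ln m + γ + O(1/m). So
  H_{16n} − ln(6n) = ln(16n) + γ − ln(6n) + O(1/n)
                       = ln(16/6) + γ + O(1/n).
Hence the limit is ln(16/6) + γ (= ln(8/3)).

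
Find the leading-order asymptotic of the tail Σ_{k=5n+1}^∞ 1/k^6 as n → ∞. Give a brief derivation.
Σ_{k>5n} 1/k^6 ~ 1/(5 · (5n)^5)

Compare to the integral: ∫_{5n}^∞ x^(−6) dx = [−x^(−5)/5]_{5n}^∞ = 1/((6−1)·(5n)^5). Euler-Maclaurin then gives
  Σ_{k>5n} 1/k^6 = ∫_{5n}^∞ dx/x^6 − 1/(2·(5n)^6) + O(1/(5n)^7).
(Equivalently this is ζ(6) − Σ_{k≤5n} 1/k^6.)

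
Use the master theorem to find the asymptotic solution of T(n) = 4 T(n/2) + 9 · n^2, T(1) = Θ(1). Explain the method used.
T(n) = Θ(n^2 log n)

log_2 4 = 2, and f(n) = 9 · n^2 = Θ(n^(log_2 4)). This is Case 2 of the master theorem: T(n) = Θ(f(n) · log n) = Θ(n^2 log n).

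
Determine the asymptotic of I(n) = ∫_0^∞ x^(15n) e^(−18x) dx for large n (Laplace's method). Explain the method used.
I(n) ~ (sqrt(2π·15n) / 18) · (15n/(18e))^(15n)

Write the integrand as exp(15n ln x − 18x) and set f(x) = 15n ln x − 18x. Then f'(x) = 15n/x − 18 = 0 at x* = 15n/18, and f''(x*) = −15n/x*^2 = −18^2/(15n). Laplace's method (interior maximum) gives
  I(n) ~ e^(f(x*)) · sqrt(2π / |f''(x*)|)
        = exp(15n ln(15n/18) − 15n) · sqrt(2π · 15n / 18^2)
        = (15n/18)^(15n) e^(−15n) · sqrt(2π·15n) / 18
        = (sqrt(2π·15n) / 18) · (15n/(18e))^(15n).
This matches Γ(15n+1)/18^(15n+1) with Stirling applied to Γ.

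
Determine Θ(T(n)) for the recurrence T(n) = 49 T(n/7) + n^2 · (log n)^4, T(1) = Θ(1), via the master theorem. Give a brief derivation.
T(n) = Θ(n^2 · (log n)^5)

Here log_7 49 = 2 and f(n) = n^2 · (log n)^4 = Θ(n^(log_7 49) · (log n)^4). This is the extended Case 2 of the master theorem (f matches the critical exponent up to log factors), giving T(n) = Θ(n^(log_7 49) · (log n)^(4+1)) = Θ(n^2 · (log n)^5).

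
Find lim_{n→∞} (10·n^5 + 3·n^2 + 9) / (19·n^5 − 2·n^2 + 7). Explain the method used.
lim = 10/19

For large n the leading n^5 terms dominate both numerator and denominator. Dividing top and bottom by n^5, every other term tends to 0, leaving 10/19.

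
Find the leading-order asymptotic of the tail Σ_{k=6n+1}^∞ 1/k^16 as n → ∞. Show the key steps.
Σ_{k>6n} 1/k^16 ~ 1/(15 · (6n)^15)

Compare to the integral: ∫_{6n}^∞ x^(−16) dx = [−x^(−15)/15]_{6n}^∞ = 1/((16−1)·(6n)^15). Euler-Maclaurin then gives
  Σ_{k>6n} 1/k^16 = ∫_{6n}^∞ dx/x^16 − 1/(2·(6n)^16) + O(1/(6n)^17).
(Equivalently this is ζ(16) − Σ_{k≤6n} 1/k^16.)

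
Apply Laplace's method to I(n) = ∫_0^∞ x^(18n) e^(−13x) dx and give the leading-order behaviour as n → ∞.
I(n) ~ (sqrt(2π·18n) / 13) · (18n/(13e))^(18n)

Write the integrand as exp(18n ln x − 13x) and set f(x) = 18n ln x − 13x. Then f'(x) = 18n/x − 13 = 0 at x* = 18n/13, and f''(x*) = −18n/x*^2 = −13^2/(18n). Laplace's method (interior maximum) gives
  I(n) ~ e^(f(x*)) · sqrt(2π / |f''(x*)|)
        = exp(18n ln(18n/13) − 18n) · sqrt(2π · 18n / 13^2)
        = (18n/13)^(18n) e^(−18n) · sqrt(2π·18n) / 13
        = (sqrt(2π·18n) / 13) · (18n/(13e))^(18n).
This matches Γ(18n+1)/13^(18n+1) with Stirling applied to Γ.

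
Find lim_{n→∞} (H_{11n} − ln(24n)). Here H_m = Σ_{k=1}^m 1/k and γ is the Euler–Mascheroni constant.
lim = ln(11/24) + γ

By Euler-Maclaurin, H_m = ln m + γ + O(1/m). So
  H_{11n} − ln(24n) = ln(11n) + γ − ln(24n) + O(1/n)
                       = ln(11/24) + γ + O(1/n).
Hence the limit is ln(11/24) + γ.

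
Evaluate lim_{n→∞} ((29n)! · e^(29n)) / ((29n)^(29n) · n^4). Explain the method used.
lim = 0

Stirling: (29n)! ~ sqrt(2π·29n) · (29n/e)^(29n). Hence
  (29n)! · e^(29n) / (29n)^(29n) ~ sqrt(2π·29n).
Dividing by n^4: sqrt(2π·29n) / n^4 = sqrt(2π·29) · n^((1−8)/2), so the expression behaves like sqrt(2π·29) · n^((1−8)/2) → 0.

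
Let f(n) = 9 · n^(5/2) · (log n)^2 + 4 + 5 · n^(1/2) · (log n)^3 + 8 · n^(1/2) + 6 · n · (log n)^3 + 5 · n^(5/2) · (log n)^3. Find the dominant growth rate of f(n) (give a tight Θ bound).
f(n) ∈ Θ(n^(5/2) · (log n)^3)

Compare the terms by growth order. For large n, n^a · (log n)^b dominates n^a' · (log n)^b' iff a > a', or (a = a' and b > b'). Ranking the 6 terms shows the dominant one is 5 · n^(5/2) · (log n)^3. Hence f(n) ∈ Θ(n^(5/2) · (log n)^3).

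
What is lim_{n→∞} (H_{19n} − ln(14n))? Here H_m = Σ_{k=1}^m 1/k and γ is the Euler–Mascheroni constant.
lim = ln(19/14) + γ

By Euler-Maclaurin, H_m = ln m + γ + O(1/m). So
  H_{19n} − ln(14n) = ln(19n) + γ − ln(14n) + O(1/n)
                       = ln(19/14) + γ + O(1/n).
Hence the limit is ln(19/14) + γ.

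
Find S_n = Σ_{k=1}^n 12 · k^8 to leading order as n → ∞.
S_n ~ 4 · n^9 / 3

By integral comparison (Euler-Maclaurin), Σ_{k=1}^n 12 · k^8 = 12 · ∫_0^n x^8 dx + O(n^8) = 12 · n^9/9 = 4 · n^9 / 3 + O(n^8). (Equivalently, Faulhaber's formula gives the same leading term.)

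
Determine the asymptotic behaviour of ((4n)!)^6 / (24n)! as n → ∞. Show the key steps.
((4n)!)^6/(24n)! ~ ((2π·4n)^(5/2) / sqrt(6)) · 6^(−6·4n)  →  0

Write N = 4n. Stirling: N! ~ sqrt(2π N)(N/e)^N and (6N)! ~ sqrt(2π·6N)·(6N/e)^(6N).
  (N!)^6/(6N)! ~ (2π N)^(6/2) (N/e)^(6N) / [sqrt(2π·6N) (6N/e)^(6N)]
     = (2π N)^(6/2) / sqrt(2π·6N) · (N/(6N))^(6N)
     = (2π N)^((6−1)/2) / sqrt(6) · 6^(−6N).
Since 6^6 > 1, the factor 6^(−6N) decays exponentially, so the ratio → 0. Substituting N = 4n gives the stated form.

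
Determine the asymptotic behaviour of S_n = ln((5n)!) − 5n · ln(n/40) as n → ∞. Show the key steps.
S_n ~ 5n · (ln 200 − 1) + O(ln n)

Stirling: ln((5n)!) = 5n ln(5n) − 5n + O(ln n).
  S_n = 5n ln(5n) − 5n − 5n ln(n/40) + O(ln n)
      = 5n ln(5n) − 5n ln n + 5n ln 40 − 5n + O(ln n)
      = 5n ln 5 + 5n ln 40 − 5n + O(ln n)
      = 5n (ln 200 − 1) + O(ln n).
Numerically ln(200) − 1 ≈ 4.2983.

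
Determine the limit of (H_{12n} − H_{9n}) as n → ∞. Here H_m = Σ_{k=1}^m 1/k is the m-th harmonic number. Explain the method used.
lim = ln(12/9) = ln(4/3)

Euler-Maclaurin gives H_m = ln m + γ + 1/(2m) + O(1/m^2). The γ and O(1/m) terms cancel in the difference:
  H_{12n} − H_{9n} = ln(12n) − ln(9n) + O(1/n) = ln(12/9) + O(1/n).
Hence the limit is ln(12/9) = ln(4/3).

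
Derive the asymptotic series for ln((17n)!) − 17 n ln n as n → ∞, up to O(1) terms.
ln((17n)!) − 17 n ln n = 17(ln 17 − 1) n + (1/2) ln(2π·17n) + O(1/n)

Stirling: ln((17n)!) = 17n ln(17n) − 17n + (1/2) ln(2π·17n) + O(1/n).
Since 17n ln(17n) = 17n ln n + 17n ln 17, subtracting 17n ln n cancels the n ln n term exactly. What remains is 17(ln 17 − 1) n + (1/2) ln(2π·17n) + O(1/n).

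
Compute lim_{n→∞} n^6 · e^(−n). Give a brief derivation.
lim = 0

Exponentials with base > 1 dominate every fixed polynomial: for any fixed c, n^c / e^n → 0 as n → ∞ (e.g. by the ratio test, or since e^n grows faster than any power of n). Hence n^6 · e^(−n) = n^6 / e^n → 0.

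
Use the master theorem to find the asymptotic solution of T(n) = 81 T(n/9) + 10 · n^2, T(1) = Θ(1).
T(n) = Θ(n^2 log n)

log_9 81 = 2, and f(n) = 10 · n^2 = Θ(n^(log_9 81)). This is Case 2 of the master theorem: T(n) = Θ(f(n) · log n) = Θ(n^2 log n).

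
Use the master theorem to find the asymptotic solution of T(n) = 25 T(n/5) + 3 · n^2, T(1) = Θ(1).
T(n) = Θ(n^2 log n)

log_5 25 = 2, and f(n) = 3 · n^2 = Θ(n^(log_5 25)). This is Case 2 of the master theorem: T(n) = Θ(f(n) · log n) = Θ(n^2 log n).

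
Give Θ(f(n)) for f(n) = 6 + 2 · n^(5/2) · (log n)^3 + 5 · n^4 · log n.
f(n) ∈ Θ(n^4 · log n)

Compare the terms by growth order. For large n, n^a · (log n)^b dominates n^a' · (log n)^b' iff a > a', or (a = a' and b > b'). Ranking the 3 terms shows the dominant one is 5 · n^4 · log n. Hence f(n) ∈ Θ(n^4 · log n).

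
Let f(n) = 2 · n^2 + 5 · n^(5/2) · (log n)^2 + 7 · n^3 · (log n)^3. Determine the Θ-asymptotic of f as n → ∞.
f(n) ∈ Θ(n^3 · (log n)^3)

Compare the terms by growth order. For large n, n^a · (log n)^b dominates n^a' · (log n)^b' iff a > a', or (a = a' and b > b'). Ranking the 3 terms shows the dominant one is 7 · n^3 · (log n)^3. Hence f(n) ∈ Θ(n^3 · (log n)^3).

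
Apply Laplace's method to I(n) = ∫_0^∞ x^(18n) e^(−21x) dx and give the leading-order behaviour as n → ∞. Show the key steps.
I(n) ~ (sqrt(2π·18n) / 21) · (18n/(21e))^(18n)

Write the integrand as exp(18n ln x − 21x) and set f(x) = 18n ln x − 21x. Then f'(x) = 18n/x − 21 = 0 at x* = 18n/21, and f''(x*) = −18n/x*^2 = −21^2/(18n). Laplace's method (interior maximum) gives
  I(n) ~ e^(f(x*)) · sqrt(2π / |f''(x*)|)
        = exp(18n ln(18n/21) − 18n) · sqrt(2π · 18n / 21^2)
        = (18n/21)^(18n) e^(−18n) · sqrt(2π·18n) / 21
        = (sqrt(2π·18n) / 21) · (18n/(21e))^(18n).
This matches Γ(18n+1)/21^(18n+1) with Stirling applied to Γ.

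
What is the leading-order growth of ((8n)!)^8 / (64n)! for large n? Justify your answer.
((8n)!)^8/(64n)! ~ ((2π·8n)^(7/2) / sqrt(8)) · 8^(−8·8n)  →  0

Write N = 8n. Stirling: N! ~ sqrt(2π N)(N/e)^N and (8N)! ~ sqrt(2π·8N)·(8N/e)^(8N).
  (N!)^8/(8N)! ~ (2π N)^(8/2) (N/e)^(8N) / [sqrt(2π·8N) (8N/e)^(8N)]
     = (2π N)^(8/2) / sqrt(2π·8N) · (N/(8N))^(8N)
     = (2π N)^((8−1)/2) / sqrt(8) · 8^(−8N).
Since 8^8 > 1, the factor 8^(−8N) decays exponentially, so the ratio → 0. Substituting N = 8n gives the stated form.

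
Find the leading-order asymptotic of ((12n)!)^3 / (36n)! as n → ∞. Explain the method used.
((12n)!)^3/(36n)! ~ ((2π·12n)^(2/2) / sqrt(3)) · 3^(−3·12n)  →  0

Write N = 12n. Stirling: N! ~ sqrt(2π N)(N/e)^N and (3N)! ~ sqrt(2π·3N)·(3N/e)^(3N).
  (N!)^3/(3N)! ~ (2π N)^(3/2) (N/e)^(3N) / [sqrt(2π·3N) (3N/e)^(3N)]
     = (2π N)^(3/2) / sqrt(2π·3N) · (N/(3N))^(3N)
     = (2π N)^((3−1)/2) / sqrt(3) · 3^(−3N).
Since 3^3 > 1, the factor 3^(−3N) decays exponentially, so the ratio → 0. Substituting N = 12n gives the stated form.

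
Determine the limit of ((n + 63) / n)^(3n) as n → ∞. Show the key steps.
lim = e^189

Rewrite as (1 + 63/n)^(3n). By the standard limit (1 + x/n)^n → e^x, we have (1 + 63/n)^n → e^63, and raising to the 3rd power gives e^189.
More precisely, ln[(1 + 63/n)^(3n)] = 3n · ln(1 + 63/n) = 3n · (63/n + O(1/n^2)) = 189 + O(1/n) → 189.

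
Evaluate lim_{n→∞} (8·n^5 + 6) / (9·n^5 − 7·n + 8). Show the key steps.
lim = 8/9

For large n the leading n^5 terms dominate both numerator and denominator. Dividing top and bottom by n^5, every other term tends to 0, leaving 8/9.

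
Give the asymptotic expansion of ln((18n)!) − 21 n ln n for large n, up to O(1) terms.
ln((18n)!) − 21 n ln n = −3 n ln n + 18(ln 18 − 1) n + (1/2) ln(2π·18n) + O(1/n)

Stirling: ln((18n)!) = 18n ln(18n) − 18n + (1/2) ln(2π·18n) + O(1/n).
Expand 18n ln(18n) = 18n (ln n + ln 18) = 18n ln n + 18n ln 18.
Subtract 21n ln n: leading term is (18 − 21) n ln n = −3 n ln n. The next term is 18n ln 18 − 18n = 18(ln 18 − 1) n. Then the (1/2) ln(2π·18n) correction.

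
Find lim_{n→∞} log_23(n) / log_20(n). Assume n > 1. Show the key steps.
lim = ln(20) / ln(23) = log_23(20)

Change of base: log_23(n) = ln n / ln 23 and log_20(n) = ln n / ln 20. The ratio is (ln n / ln 23) · (ln 20 / ln n) = ln 20 / ln 23, a constant independent of n. So the limit is ln 20 / ln 23 = log_23(20).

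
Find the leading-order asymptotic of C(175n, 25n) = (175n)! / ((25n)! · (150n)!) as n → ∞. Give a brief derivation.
C(175n, 25n) ~ (823543/46656)^(25n) · sqrt(7/(12π·25n))

Write N = 25n. Apply Stirling to each factorial:
  (7N)! ~ sqrt(2π·7N) · (7N/e)^(7N),
  N! ~ sqrt(2π N) · (N/e)^N,
  (6N)! ~ sqrt(2π·6N) · (6N/e)^(6N).
The exponential factors combine to (7N)^(7N) / (N^N · (6N)^(6N)) = 7^(7N)/6^(6N) = (7^7/6^6)^N = (823543/46656)^N.
The square-root prefactors combine to sqrt(2π·7N) / (sqrt(2π N)·sqrt(2π·6N)) = sqrt(7 / (2π·6·N)) = sqrt(7/(12π·25n)).
Substituting N = 25n: C(175n, 25n) ~ (823543/46656)^(25n) · sqrt(7/(12π·25n)).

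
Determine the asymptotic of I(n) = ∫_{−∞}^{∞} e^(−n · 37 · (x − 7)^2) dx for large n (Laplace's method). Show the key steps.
I(n) = sqrt(π/(37n))

Here φ(x) = 37 · (x − 7)^2 has its unique minimum at x* = 7 with φ(x*) = 0 and φ''(x*) = 74. Laplace's method gives
  I(n) ~ e^(−n φ(x*)) · sqrt(2π / (n · φ''(x*))) = sqrt(2π / (74n)) = sqrt(π/(37n)).
This is exact: substituting u = (x − 7)·sqrt(37n) gives I(n) = (1/sqrt(37n)) ∫_{−∞}^{∞} e^(−u^2) du = sqrt(π/(37n)).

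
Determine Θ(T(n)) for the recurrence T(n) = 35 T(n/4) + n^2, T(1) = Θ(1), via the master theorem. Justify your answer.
T(n) = Θ(n^(log_4 35))

Master theorem: compare f(n) = n^2 to n^(log_4 35) where log_4 35 ≈ 2.565. Since 2 < log_4 35, we have f(n) = O(n^(log_4 35 − ε)) for some ε > 0 — Case 1. Hence T(n) = Θ(n^(log_4 35)).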